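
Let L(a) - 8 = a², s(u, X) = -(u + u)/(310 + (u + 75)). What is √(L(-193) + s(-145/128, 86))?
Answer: √3597906414719/9827 ≈ 193.02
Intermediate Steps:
s(u, X) = -2*u/(385 + u) (s(u, X) = -2*u/(310 + (75 + u)) = -2*u/(385 + u))
L(a) = 8 + a²
√(L(-193) + s(-145/128, 86)) = √((8 + (-193)²) - 2*(-145/128)/(385 - 145/128)) = √((8 + 37249) - 2*(-145*1/128)/(385 - 145*1/128)) = √(37257 - 2*(-145/128)/(385 - 145/128)) = √(37257 - 2*(-145/128)/49135/128) = √(37257 - 2*(-145/128)*128/49135) = √(37257 + 58/9827) = √(366124597/9827) = √3597906414719/9827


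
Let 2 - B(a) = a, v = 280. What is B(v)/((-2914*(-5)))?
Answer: -139/7285 ≈ -0.019080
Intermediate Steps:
B(a) = 2 - a
B(v)/((-2914*(-5))) = (2 - 1*280)/((-2914*(-5))) = (2 - 280)/14570 = -278*1/14570 = -139/7285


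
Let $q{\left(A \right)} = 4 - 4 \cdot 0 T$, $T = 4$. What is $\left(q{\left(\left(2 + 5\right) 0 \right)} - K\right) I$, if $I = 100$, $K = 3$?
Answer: $100$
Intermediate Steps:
$q{\left(A \right)} = 4$ ($q{\left(A \right)} = 4 - 4 \cdot 0 \cdot 4 = 4 - 0 \cdot 4 = 4 - 0 = 4 + 0 = 4$)
$\left(q{\left(\left(2 + 5\right) 0 \right)} - K\right) I = \left(4 - 3\right) 100 = 1 \cdot 100 = 100$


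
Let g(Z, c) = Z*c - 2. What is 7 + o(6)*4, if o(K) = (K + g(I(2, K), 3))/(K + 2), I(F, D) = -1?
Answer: 15/2 ≈ 7.5000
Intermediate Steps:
g(Z, c) = -2 + Z*c
o(K) = (-5 + K)/(2 + K) (o(K) = (K + (-2 - 1*3))/(K + 2) = (K + (-2 - 3))/(2 + K) = (K - 5)/(2 + K) = (-5 + K)/(2 + K))
7 + o(6)*4 = 7 + ((-5 + 6)/(2 + 6))*4 = 7 + (1/8)*4 = 7 + ((⅛)*1)*4 = 7 + (⅛)*4 = 7 + ½ = 15/2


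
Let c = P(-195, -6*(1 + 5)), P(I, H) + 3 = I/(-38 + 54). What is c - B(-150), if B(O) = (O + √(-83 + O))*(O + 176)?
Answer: 62157/16 - 26*I*√233 ≈ 3884.8 - 396.87*I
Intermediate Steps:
B(O) = (176 + O)*(O + √(-83 + O)) (B(O) = (O + √(-83 + O))*(176 + O) = (176 + O)*(O + √(-83 + O)))
P(I, H) = -3 + I/16 (P(I, H) = -3 + I/(-38 + 54) = -3 + I/16)
c = -243/16 (c = -3 + (1/16)*(-195) = -3 - 195/16 = -243/16 ≈ -15.188)
c - B(-150) = -243/16 - ((-150)² + 176*(-150) + 176*√(-83 - 150) - 150*√(-83 - 150)) = -243/16 - (22500 - 26400 + 176*√(-233) - 150*I*√233) = -243/16 - (22500 - 26400 + 176*(I*√233) - 150*I*√233) = -243/16 - (22500 - 26400 + 176*I*√233 - 150*I*√233) = -243/16 - (-3900 + 26*I*√233) = -243/16 + (3900 - 26*I*√233) = 62157/16 - 26*I*√233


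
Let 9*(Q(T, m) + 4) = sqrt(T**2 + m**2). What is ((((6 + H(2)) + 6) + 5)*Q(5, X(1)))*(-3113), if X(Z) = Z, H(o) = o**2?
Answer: 261492 - 21791*sqrt(26)/3 ≈ 2.2445e+5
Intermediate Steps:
Q(T, m) = -4 + sqrt(T**2 + m**2)/9
((((6 + H(2)) + 6) + 5)*Q(5, X(1)))*(-3113) = ((((6 + 2**2) + 6) + 5)*(-4 + sqrt(5**2 + 1**2)/9))*(-3113) = ((((6 + 4) + 6) + 5)*(-4 + sqrt(25 + 1)/9))*(-3113) = (((10 + 6) + 5)*(-4 + sqrt(26)/9))*(-3113) = ((16 + 5)*(-4 + sqrt(26)/9))*(-3113) = (21*(-4 + sqrt(26)/9))*(-3113) = (-84 + 7*sqrt(26)/3)*(-3113) = 261492 - 21791*sqrt(26)/3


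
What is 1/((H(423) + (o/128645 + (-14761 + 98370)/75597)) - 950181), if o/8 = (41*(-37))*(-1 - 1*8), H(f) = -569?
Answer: -9725176065/9246192130912217 ≈ -1.0518e-6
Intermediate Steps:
o = 109224 (o = 8*((41*(-37))*(-1 - 1*8)) = 8*(-1517*(-1 - 8)) = 8*(-1517*(-9)) = 8*13653 = 109224)
1/((H(423) + (o/128645 + (-14761 + 98370)/75597)) - 950181) = 1/((-569 + (109224/128645 + (-14761 + 98370)/75597)) - 950181) = 1/((-569 + (109224*(1/128645) + 83609*(1/75597))) - 950181) = 1/((-569 + (109224/128645 + 83609/75597)) - 950181) = 1/((-569 + 19012886533/9725176065) - 950181) = 1/(-5514612294452/9725176065 - 950181) = 1/(-9246192130912217/9725176065) = -9725176065/9246192130912217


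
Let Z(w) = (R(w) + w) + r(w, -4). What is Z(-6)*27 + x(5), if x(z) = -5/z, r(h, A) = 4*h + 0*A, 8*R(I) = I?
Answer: -3325/4 ≈ -831.25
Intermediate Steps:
R(I) = I/8
r(h, A) = 4*h (r(h, A) = 4*h + 0 = 4*h)
Z(w) = 41*w/8 (Z(w) = (w/8 + w) + 4*w = 9*w/8 + 4*w = 41*w/8)
Z(-6)*27 + x(5) = ((41/8)*(-6))*27 - 5/5 = -123/4*27 - 5*⅕ = -3321/4 - 1 = -3325/4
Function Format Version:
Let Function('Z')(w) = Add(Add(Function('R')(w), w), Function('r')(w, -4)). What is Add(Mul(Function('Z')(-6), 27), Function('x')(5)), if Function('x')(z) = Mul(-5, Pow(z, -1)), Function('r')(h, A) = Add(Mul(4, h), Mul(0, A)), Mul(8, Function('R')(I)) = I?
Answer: Rational(-3325, 4) ≈ -831.25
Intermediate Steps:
Function('R')(I) = Mul(Rational(1, 8), I)
Function('r')(h, A) = Mul(4, h) (Function('r')(h, A) = Add(Mul(4, h), 0) = Mul(4, h))
Function('Z')(w) = Mul(Rational(41, 8), w) (Function('Z')(w) = Add(Add(Mul(Rational(1, 8), w), w), Mul(4, w)) = Add(Mul(Rational(9, 8), w), Mul(4, w)) = Mul(Rational(41, 8), w))
Add(Mul(Function('Z')(-6), 27), Function('x')(5)) = Add(Mul(Mul(Rational(41, 8), -6), 27), Mul(-5, Pow(5, -1))) = Add(Mul(Rational(-123, 4), 27), Mul(-5, Rational(1, 5))) = Add(Rational(-3321, 4), -1) = Rational(-3325, 4)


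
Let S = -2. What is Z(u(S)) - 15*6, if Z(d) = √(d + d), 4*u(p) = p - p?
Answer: -90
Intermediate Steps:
u(p) = 0 (u(p) = (p - p)/4 = (¼)*0 = 0)
Z(d) = √2*√d (Z(d) = √(2*d) = √2*√d)
Z(u(S)) - 15*6 = √2*√0 - 15*6 = √2*0 - 90 = 0 - 90 = -90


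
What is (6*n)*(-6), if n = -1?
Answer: 36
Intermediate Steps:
(6*n)*(-6) = (6*(-1))*(-6) = -6*(-6) = 36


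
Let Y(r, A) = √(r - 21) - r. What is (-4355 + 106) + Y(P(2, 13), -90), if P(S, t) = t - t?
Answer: -4249 + I*√21 ≈ -4249.0 + 4.5826*I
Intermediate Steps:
P(S, t) = 0
Y(r, A) = √(-21 + r) - r
(-4355 + 106) + Y(P(2, 13), -90) = (-4355 + 106) + (√(-21 + 0) - 1*0) = -4249 + (√(-21) + 0) = -4249 + (I*√21 + 0) = -4249 + I*√21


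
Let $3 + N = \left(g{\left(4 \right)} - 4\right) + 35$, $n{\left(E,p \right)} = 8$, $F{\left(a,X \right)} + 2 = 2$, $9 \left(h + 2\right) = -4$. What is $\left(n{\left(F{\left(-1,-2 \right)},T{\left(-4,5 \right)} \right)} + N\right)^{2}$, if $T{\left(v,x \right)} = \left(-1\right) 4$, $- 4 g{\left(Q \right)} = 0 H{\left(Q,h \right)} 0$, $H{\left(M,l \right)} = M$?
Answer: $1296$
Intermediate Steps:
$h = - \frac{22}{9}$ ($h = -2 + \frac{1}{9} \left(-4\right) = -2 - \frac{4}{9} = - \frac{22}{9} \approx -2.4444$)
$g{\left(Q \right)} = 0$ ($g{\left(Q \right)} = - \frac{0 Q 0}{4} = - \frac{0 \cdot 0}{4} = \left(- \frac{1}{4}\right) 0 = 0$)
$T{\left(v,x \right)} = -4$
$F{\left(a,X \right)} = 0$ ($F{\left(a,X \right)} = -2 + 2 = 0$)
$N = 28$ ($N = -3 + \left(\left(0 - 4\right) + 35\right) = -3 + \left(-4 + 35\right) = -3 + 31 = 28$)
$\left(n{\left(F{\left(-1,-2 \right)},T{\left(-4,5 \right)} \right)} + N\right)^{2} = \left(8 + 28\right)^{2} = 36^{2} = 1296$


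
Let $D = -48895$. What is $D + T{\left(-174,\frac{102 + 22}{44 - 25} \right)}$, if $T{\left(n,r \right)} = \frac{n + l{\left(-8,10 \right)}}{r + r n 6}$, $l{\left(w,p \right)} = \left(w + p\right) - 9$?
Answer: $- \frac{6323684701}{129332} \approx -48895.0$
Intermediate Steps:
$l{\left(w,p \right)} = -9 + p + w$ ($l{\left(w,p \right)} = \left(p + w\right) - 9 = -9 + p + w$)
$T{\left(n,r \right)} = \frac{-7 + n}{r + 6 n r}$ ($T{\left(n,r \right)} = \frac{n - 7}{r + r n 6} = \frac{n - 7}{r + n r 6} = \frac{-7 + n}{r + 6 n r}$)
$D + T{\left(-174,\frac{102 + 22}{44 - 25} \right)} = -48895 + \frac{-7 - 174}{\frac{102 + 22}{44 - 25} \left(1 + 6 \left(-174\right)\right)} = -48895 + \frac{1}{124 \cdot \frac{1}{19}} \frac{1}{1 - 1044} \left(-181\right) = -48895 + \frac{1}{124 \cdot \frac{1}{19}} \frac{1}{-1043} \left(-181\right) = -48895 + \frac{1}{\frac{124}{19}} \left(- \frac{1}{1043}\right) \left(-181\right) = -48895 + \frac{19}{124} \left(- \frac{1}{1043}\right) \left(-181\right) = -48895 + \frac{3439}{129332} = - \frac{6323684701}{129332}$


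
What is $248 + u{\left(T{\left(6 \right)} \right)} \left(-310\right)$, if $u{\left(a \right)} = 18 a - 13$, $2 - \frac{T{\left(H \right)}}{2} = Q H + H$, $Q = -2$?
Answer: $-85002$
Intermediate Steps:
$T{\left(H \right)} = 4 + 2 H$ ($T{\left(H \right)} = 4 - 2 \left(- 2 H + H\right) = 4 - 2 \left(- H\right) = 4 + 2 H$)
$u{\left(a \right)} = -13 + 18 a$
$248 + u{\left(T{\left(6 \right)} \right)} \left(-310\right) = 248 + \left(-13 + 18 \left(4 + 2 \cdot 6\right)\right) \left(-310\right) = 248 + \left(-13 + 18 \left(4 + 12\right)\right) \left(-310\right) = 248 + \left(-13 + 18 \cdot 16\right) \left(-310\right) = 248 + \left(-13 + 288\right) \left(-310\right) = 248 + 275 \left(-310\right) = 248 - 85250 = -85002$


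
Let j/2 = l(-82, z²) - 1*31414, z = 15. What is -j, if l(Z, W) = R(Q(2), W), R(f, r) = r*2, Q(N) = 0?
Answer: 61928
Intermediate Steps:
R(f, r) = 2*r
l(Z, W) = 2*W
j = -61928 (j = 2*(2*15² - 1*31414) = 2*(2*225 - 31414) = 2*(450 - 31414) = 2*(-30964) = -61928)
-j = -1*(-61928) = 61928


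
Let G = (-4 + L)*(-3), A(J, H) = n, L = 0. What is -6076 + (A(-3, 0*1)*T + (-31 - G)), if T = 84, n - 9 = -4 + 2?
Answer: -5531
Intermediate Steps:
n = 7 (n = 9 + (-4 + 2) = 9 - 2 = 7)
A(J, H) = 7
G = 12 (G = (-4 + 0)*(-3) = -4*(-3) = 12)
-6076 + (A(-3, 0*1)*T + (-31 - G)) = -6076 + (7*84 + (-31 - 1*12)) = -6076 + (588 + (-31 - 12)) = -6076 + (588 - 43) = -6076 + 545 = -5531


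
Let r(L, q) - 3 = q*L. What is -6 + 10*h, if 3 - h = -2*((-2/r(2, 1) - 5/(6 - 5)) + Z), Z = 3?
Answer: -24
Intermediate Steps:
r(L, q) = 3 + L*q (r(L, q) = 3 + q*L = 3 + L*q)
h = -9/5 (h = 3 - (-2)*((-2/(3 + 2*1) - 5/(6 - 5)) + 3) = 3 - (-2)*((-2/(3 + 2) - 5/1) + 3) = 3 - (-2)*((-2/5 - 5*1) + 3) = 3 - (-2)*((-2*⅕ - 5) + 3) = 3 - (-2)*((-⅖ - 5) + 3) = 3 - (-2)*(-27/5 + 3) = 3 - (-2)*(-12)/5 = 3 - 1*24/5 = 3 - 24/5 = -9/5 ≈ -1.8000)
-6 + 10*h = -6 + 10*(-9/5) = -6 - 18 = -24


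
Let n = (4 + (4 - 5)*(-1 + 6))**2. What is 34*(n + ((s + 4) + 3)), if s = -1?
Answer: 238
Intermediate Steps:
n = 1 (n = (4 - 1*5)**2 = (4 - 5)**2 = (-1)**2 = 1)
34*(n + ((s + 4) + 3)) = 34*(1 + ((-1 + 4) + 3)) = 34*(1 + (3 + 3)) = 34*(1 + 6) = 34*7 = 238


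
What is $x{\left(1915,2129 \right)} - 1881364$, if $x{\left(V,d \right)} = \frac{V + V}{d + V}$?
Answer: $- \frac{3804116093}{2022} \approx -1.8814 \cdot 10^{6}$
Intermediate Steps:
$x{\left(V,d \right)} = \frac{2 V}{V + d}$
$x{\left(1915,2129 \right)} - 1881364 = 2 \cdot 1915 \frac{1}{1915 + 2129} - 1881364 = 2 \cdot 1915 \cdot \frac{1}{4044} - 1881364 = \frac{1915}{2022} - 1881364 = - \frac{3804116093}{2022}$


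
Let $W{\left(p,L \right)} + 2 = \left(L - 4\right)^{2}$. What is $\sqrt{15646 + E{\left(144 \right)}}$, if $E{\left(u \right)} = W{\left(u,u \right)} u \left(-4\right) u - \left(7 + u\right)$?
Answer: $i \sqrt{1625521017} \approx 40318.0 i$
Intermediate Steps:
$W{\left(p,L \right)} = -2 + \left(-4 + L\right)^{2}$ ($W{\left(p,L \right)} = -2 + \left(L - 4\right)^{2} = -2 + \left(-4 + L\right)^{2}$)
$E{\left(u \right)} = -7 - u - 4 u^{2} \left(-2 + \left(-4 + u\right)^{2}\right)$ ($E{\left(u \right)} = \left(-2 + \left(-4 + u\right)^{2}\right) u \left(-4\right) u - \left(7 + u\right) = u \left(-2 + \left(-4 + u\right)^{2}\right) \left(-4\right) u - \left(7 + u\right) = - 4 u \left(-2 + \left(-4 + u\right)^{2}\right) u - \left(7 + u\right) = - 4 u^{2} \left(-2 + \left(-4 + u\right)^{2}\right) - \left(7 + u\right) = -7 - u - 4 u^{2} \left(-2 + \left(-4 + u\right)^{2}\right)$)
$\sqrt{15646 + E{\left(144 \right)}} = \sqrt{15646 - \left(151 + 4 \cdot 144^{2} \left(-2 + \left(-4 + 144\right)^{2}\right)\right)} = \sqrt{15646 - \left(151 + 82944 \left(-2 + 140^{2}\right)\right)} = \sqrt{15646 - \left(151 + 82944 \left(-2 + 19600\right)\right)} = \sqrt{15646 - \left(151 + 1625536512\right)} = \sqrt{15646 - 1625536663} = \sqrt{-1625521017} = i \sqrt{1625521017}$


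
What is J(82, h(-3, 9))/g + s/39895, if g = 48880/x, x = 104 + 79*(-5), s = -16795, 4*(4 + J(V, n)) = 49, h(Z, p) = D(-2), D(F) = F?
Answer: -733374017/1560054080 ≈ -0.47010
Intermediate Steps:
h(Z, p) = -2
J(V, n) = 33/4 (J(V, n) = -4 + (¼)*49 = -4 + 49/4 = 33/4)
x = -291 (x = 104 - 395 = -291)
g = -48880/291 (g = 48880/(-291) = 48880*(-1/291) = -48880/291 ≈ -167.97)
J(82, h(-3, 9))/g + s/39895 = 33/(4*(-48880/291)) - 16795/39895 = (33/4)*(-291/48880) - 16795*1/39895 = -9603/195520 - 3359/7979 = -733374017/1560054080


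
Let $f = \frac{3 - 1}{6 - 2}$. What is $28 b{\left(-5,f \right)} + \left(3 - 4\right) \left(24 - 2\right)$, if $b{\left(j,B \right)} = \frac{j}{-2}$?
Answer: $48$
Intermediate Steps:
$f = \frac{1}{2}$ ($f = \frac{2}{4} = 2 \cdot \frac{1}{4} = \frac{1}{2} \approx 0.5$)
$b{\left(j,B \right)} = - \frac{j}{2}$ ($b{\left(j,B \right)} = j \left(- \frac{1}{2}\right) = - \frac{j}{2}$)
$28 b{\left(-5,f \right)} + \left(3 - 4\right) \left(24 - 2\right) = 28 \left(\left(- \frac{1}{2}\right) \left(-5\right)\right) + \left(3 - 4\right) \left(24 - 2\right) = 28 \cdot \frac{5}{2} - 22 = 70 - 22 = 48$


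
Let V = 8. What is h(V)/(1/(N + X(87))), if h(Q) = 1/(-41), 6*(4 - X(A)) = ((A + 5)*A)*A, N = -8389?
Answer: 124443/41 ≈ 3035.2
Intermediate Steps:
X(A) = 4 - A²*(5 + A)/6 (X(A) = 4 - (A + 5)*A*A/6 = 4 - (5 + A)*A*A/6 = 4 - A*(5 + A)*A/6 = 4 - A²*(5 + A)/6)
h(Q) = -1/41
h(V)/(1/(N + X(87))) = -1/(41*(1/(-8389 + (4 - ⅚*87² - ⅙*87³)))) = -1/(41*(1/(-8389 + (4 - ⅚*7569 - ⅙*658503)))) = -1/(41*(1/(-8389 + (4 - 12615/2 - 219501/2)))) = -1/(41*(1/(-8389 - 116054))) = -1/(41*(1/(-124443))) = -1/(41*(-1/124443)) = -1/41*(-124443) = 124443/41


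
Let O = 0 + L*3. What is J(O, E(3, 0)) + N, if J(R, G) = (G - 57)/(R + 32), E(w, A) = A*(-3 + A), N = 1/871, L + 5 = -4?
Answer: -49642/4355 ≈ -11.399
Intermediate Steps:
L = -9 (L = -5 - 4 = -9)
O = -27 (O = 0 - 9*3 = 0 - 27 = -27)
N = 1/871 ≈ 0.0011481
J(R, G) = (-57 + G)/(32 + R)
J(O, E(3, 0)) + N = (-57 + 0*(-3 + 0))/(32 - 27) + 1/871 = (-57 + 0*(-3))/5 + 1/871 = (-57 + 0)/5 + 1/871 = (1/5)*(-57) + 1/871 = -57/5 + 1/871 = -49642/4355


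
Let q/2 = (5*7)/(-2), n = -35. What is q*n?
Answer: 1225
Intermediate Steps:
q = -35 (q = 2*((5*7)/(-2)) = 2*(35*(-1/2)) = 2*(-35/2) = -35)
q*n = -35*(-35) = 1225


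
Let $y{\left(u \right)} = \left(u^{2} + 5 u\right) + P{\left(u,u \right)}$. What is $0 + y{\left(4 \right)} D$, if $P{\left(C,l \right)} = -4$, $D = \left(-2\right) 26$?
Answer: $-1664$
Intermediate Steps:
$D = -52$
$y{\left(u \right)} = -4 + u^{2} + 5 u$ ($y{\left(u \right)} = \left(u^{2} + 5 u\right) - 4 = -4 + u^{2} + 5 u$)
$0 + y{\left(4 \right)} D = 0 + \left(-4 + 4^{2} + 5 \cdot 4\right) \left(-52\right) = 0 + \left(-4 + 16 + 20\right) \left(-52\right) = 0 + 32 \left(-52\right) = 0 - 1664 = -1664$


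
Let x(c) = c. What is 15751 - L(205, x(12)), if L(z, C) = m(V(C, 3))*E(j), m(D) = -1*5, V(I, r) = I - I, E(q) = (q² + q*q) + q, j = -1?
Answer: 15756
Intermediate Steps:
E(q) = q + 2*q² (E(q) = (q² + q²) + q = 2*q² + q = q + 2*q²)
V(I, r) = 0
m(D) = -5
L(z, C) = -5 (L(z, C) = -(-5)*(1 + 2*(-1)) = -(-5)*(1 - 2) = -(-5)*(-1) = -5*1 = -5)
15751 - L(205, x(12)) = 15751 - 1*(-5) = 15751 + 5 = 15756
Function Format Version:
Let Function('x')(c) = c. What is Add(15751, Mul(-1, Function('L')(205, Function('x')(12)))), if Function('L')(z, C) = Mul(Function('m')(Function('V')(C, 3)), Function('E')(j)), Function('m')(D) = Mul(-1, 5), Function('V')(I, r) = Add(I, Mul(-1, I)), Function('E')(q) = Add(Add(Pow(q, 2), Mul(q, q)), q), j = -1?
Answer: 15756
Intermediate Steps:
Function('E')(q) = Add(q, Mul(2, Pow(q, 2))) (Function('E')(q) = Add(Add(Pow(q, 2), Pow(q, 2)), q) = Add(Mul(2, Pow(q, 2)), q) = Add(q, Mul(2, Pow(q, 2))))
Function('V')(I, r) = 0
Function('m')(D) = -5
Function('L')(z, C) = -5 (Function('L')(z, C) = Mul(-5, Mul(-1, Add(1, Mul(2, -1)))) = Mul(-5, Mul(-1, Add(1, -2))) = Mul(-5, Mul(-1, -1)) = Mul(-5, 1) = -5)
Add(15751, Mul(-1, Function('L')(205, Function('x')(12)))) = Add(15751, Mul(-1, -5)) = Add(15751, 5) = 15756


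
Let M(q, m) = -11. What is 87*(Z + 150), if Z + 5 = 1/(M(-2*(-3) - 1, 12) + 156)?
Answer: 63078/5 ≈ 12616.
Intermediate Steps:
Z = -724/145 (Z = -5 + 1/(-11 + 156) = -5 + 1/145 = -724/145 ≈ -4.9931)
87*(Z + 150) = 87*(-724/145 + 150) = 87*(21026/145) = 63078/5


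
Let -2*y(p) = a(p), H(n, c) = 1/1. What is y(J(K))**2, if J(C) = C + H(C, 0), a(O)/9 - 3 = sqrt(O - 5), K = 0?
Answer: 405/4 + 243*I ≈ 101.25 + 243.0*I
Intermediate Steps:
H(n, c) = 1
a(O) = 27 + 9*sqrt(-5 + O) (a(O) = 27 + 9*sqrt(O - 5) = 27 + 9*sqrt(-5 + O))
J(C) = 1 + C (J(C) = C + 1 = 1 + C)
y(p) = -27/2 - 9*sqrt(-5 + p)/2 (y(p) = -(27 + 9*sqrt(-5 + p))/2 = -27/2 - 9*sqrt(-5 + p)/2)
y(J(K))**2 = (-27/2 - 9*sqrt(-5 + (1 + 0))/2)**2 = (-27/2 - 9*sqrt(-5 + 1)/2)**2 = (-27/2 - 9*I)**2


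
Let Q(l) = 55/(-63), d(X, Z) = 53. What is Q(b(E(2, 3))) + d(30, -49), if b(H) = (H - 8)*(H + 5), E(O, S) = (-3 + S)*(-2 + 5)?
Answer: 3284/63 ≈ 52.127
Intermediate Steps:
E(O, S) = -9 + 3*S (E(O, S) = (-3 + S)*3 = -9 + 3*S)
b(H) = (-8 + H)*(5 + H)
Q(l) = -55/63 (Q(l) = 55*(-1/63) = -55/63)
Q(b(E(2, 3))) + d(30, -49) = -55/63 + 53 = 3284/63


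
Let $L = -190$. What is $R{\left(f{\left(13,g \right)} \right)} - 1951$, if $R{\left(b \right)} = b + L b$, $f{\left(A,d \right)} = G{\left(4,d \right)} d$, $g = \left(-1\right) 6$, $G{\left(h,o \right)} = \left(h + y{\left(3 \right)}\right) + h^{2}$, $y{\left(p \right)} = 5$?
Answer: $26399$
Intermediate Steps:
$G{\left(h,o \right)} = 5 + h + h^{2}$ ($G{\left(h,o \right)} = \left(h + 5\right) + h^{2} = \left(5 + h\right) + h^{2} = 5 + h + h^{2}$)
$g = -6$
$f{\left(A,d \right)} = 25 d$ ($f{\left(A,d \right)} = \left(5 + 4 + 4^{2}\right) d = \left(5 + 4 + 16\right) d = 25 d$)
$R{\left(b \right)} = - 189 b$ ($R{\left(b \right)} = b - 190 b = - 189 b$)
$R{\left(f{\left(13,g \right)} \right)} - 1951 = - 189 \cdot 25 \left(-6\right) - 1951 = \left(-189\right) \left(-150\right) - 1951 = 28350 - 1951 = 26399$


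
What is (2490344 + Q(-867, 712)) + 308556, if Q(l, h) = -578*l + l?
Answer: 3299159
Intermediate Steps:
Q(l, h) = -577*l
(2490344 + Q(-867, 712)) + 308556 = (2490344 - 577*(-867)) + 308556 = (2490344 + 500259) + 308556 = 2990603 + 308556 = 3299159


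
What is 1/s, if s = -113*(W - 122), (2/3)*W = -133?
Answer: 2/72659 ≈ 2.7526e-5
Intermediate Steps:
W = -399/2 (W = (3/2)*(-133) = -399/2 ≈ -199.50)
s = 72659/2 (s = -113*(-399/2 - 122) = -113*(-643/2) = 72659/2 ≈ 36330.)
1/s = 1/(72659/2) = 2/72659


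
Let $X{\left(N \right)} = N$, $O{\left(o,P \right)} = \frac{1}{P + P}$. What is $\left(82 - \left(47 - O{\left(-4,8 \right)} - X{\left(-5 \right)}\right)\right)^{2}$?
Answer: $\frac{231361}{256} \approx 903.75$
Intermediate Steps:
$O{\left(o,P \right)} = \frac{1}{2 P}$
$\left(82 - \left(47 - O{\left(-4,8 \right)} - X{\left(-5 \right)}\right)\right)^{2} = \left(82 - \left(52 - \frac{1}{16}\right)\right)^{2} = \left(82 + \left(\left(\frac{1}{2} \cdot \frac{1}{8} - 5\right) - 47\right)\right)^{2} = \left(82 + \left(\left(\frac{1}{16} - 5\right) - 47\right)\right)^{2} = \left(82 - \frac{831}{16}\right)^{2} = \left(\frac{481}{16}\right)^{2} = \frac{231361}{256}$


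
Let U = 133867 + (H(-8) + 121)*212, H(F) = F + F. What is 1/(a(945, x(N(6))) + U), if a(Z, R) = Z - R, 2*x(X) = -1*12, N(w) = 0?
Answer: 1/157078 ≈ 6.3663e-6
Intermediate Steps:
H(F) = 2*F
x(X) = -6 (x(X) = (-1*12)/2 = (½)*(-12) = -6)
U = 156127 (U = 133867 + (2*(-8) + 121)*212 = 133867 + (-16 + 121)*212 = 133867 + 105*212 = 133867 + 22260 = 156127)
1/(a(945, x(N(6))) + U) = 1/((945 - 1*(-6)) + 156127) = 1/((945 + 6) + 156127) = 1/(951 + 156127) = 1/157078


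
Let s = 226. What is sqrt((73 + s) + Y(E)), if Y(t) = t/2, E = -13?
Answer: 3*sqrt(130)/2 ≈ 17.103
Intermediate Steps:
Y(t) = t/2 (Y(t) = t*(1/2) = t/2)
sqrt((73 + s) + Y(E)) = sqrt((73 + 226) + (1/2)*(-13)) = sqrt(299 - 13/2) = sqrt(585/2) = 3*sqrt(130)/2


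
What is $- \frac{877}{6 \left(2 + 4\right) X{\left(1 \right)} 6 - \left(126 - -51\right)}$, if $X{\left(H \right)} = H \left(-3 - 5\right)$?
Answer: $\frac{877}{1905} \approx 0.46037$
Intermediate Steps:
$X{\left(H \right)} = - 8 H$ ($X{\left(H \right)} = H \left(-8\right) = - 8 H$)
$- \frac{877}{6 \left(2 + 4\right) X{\left(1 \right)} 6 - \left(126 - -51\right)} = - \frac{877}{6 \left(2 + 4\right) \left(\left(-8\right) 1\right) 6 - \left(126 - -51\right)} = - \frac{877}{6 \cdot 6 \left(-8\right) 6 - \left(126 + 51\right)} = - \frac{877}{36 \left(-8\right) 6 - 177} = - \frac{877}{\left(-288\right) 6 - 177} = - \frac{877}{-1728 - 177} = - \frac{877}{-1905} = \left(-877\right) \left(- \frac{1}{1905}\right) = \frac{877}{1905}$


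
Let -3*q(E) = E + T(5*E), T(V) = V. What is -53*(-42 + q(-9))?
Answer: 1272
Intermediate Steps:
q(E) = -2*E (q(E) = -(E + 5*E)/3 = -2*E)
-53*(-42 + q(-9)) = -53*(-42 - 2*(-9)) = -53*(-42 + 18) = -53*(-24) = 1272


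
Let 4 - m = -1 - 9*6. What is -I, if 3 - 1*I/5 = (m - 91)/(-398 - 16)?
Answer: -3025/207 ≈ -14.614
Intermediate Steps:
m = 59 (m = 4 - (-1 - 9*6) = 4 - (-1 - 54) = 4 - 1*(-55) = 4 + 55 = 59)
I = 3025/207 (I = 15 - 5*(59 - 91)/(-398 - 16) = 15 - (-160)/(-414) = 15 - (-160)*(-1)/414 = 15 - 5*16/207 = 15 - 80/207 = 3025/207 ≈ 14.614)
-I = -1*3025/207 = -3025/207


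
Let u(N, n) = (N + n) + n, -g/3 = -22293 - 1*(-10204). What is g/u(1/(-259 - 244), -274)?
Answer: -18242301/275645 ≈ -66.180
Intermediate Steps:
g = 36267 (g = -3*(-22293 - 1*(-10204)) = -3*(-22293 + 10204) = -3*(-12089) = 36267)
u(N, n) = N + 2*n
g/u(1/(-259 - 244), -274) = 36267/(1/(-259 - 244) + 2*(-274)) = 36267/(1/(-503) - 548) = 36267/(-1/503 - 548) = 36267/(-275645/503) = 36267*(-503/275645) = -18242301/275645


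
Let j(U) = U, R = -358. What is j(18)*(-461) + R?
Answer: -8656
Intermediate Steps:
j(18)*(-461) + R = 18*(-461) - 358 = -8298 - 358 = -8656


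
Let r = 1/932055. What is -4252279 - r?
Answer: -3963357903346/932055 ≈ -4.2523e+6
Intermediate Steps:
r = 1/932055 ≈ 1.0729e-6
-4252279 - r = -4252279 - 1*1/932055 = -4252279 - 1/932055 = -3963357903346/932055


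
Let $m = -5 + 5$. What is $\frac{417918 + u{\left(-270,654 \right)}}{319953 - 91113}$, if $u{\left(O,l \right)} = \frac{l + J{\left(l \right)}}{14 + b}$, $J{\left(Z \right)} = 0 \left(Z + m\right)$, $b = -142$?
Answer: $\frac{1783095}{976384} \approx 1.8262$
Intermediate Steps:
$m = 0$
$J{\left(Z \right)} = 0$ ($J{\left(Z \right)} = 0 \left(Z + 0\right) = 0 Z = 0$)
$u{\left(O,l \right)} = - \frac{l}{128}$ ($u{\left(O,l \right)} = \frac{l + 0}{14 - 142} = \frac{l}{-128} = l \left(- \frac{1}{128}\right) = - \frac{l}{128}$)
$\frac{417918 + u{\left(-270,654 \right)}}{319953 - 91113} = \frac{417918 - \frac{327}{64}}{319953 - 91113} = \frac{417918 - \frac{327}{64}}{228840} = \frac{26746425}{64} \cdot \frac{1}{228840} = \frac{1783095}{976384}$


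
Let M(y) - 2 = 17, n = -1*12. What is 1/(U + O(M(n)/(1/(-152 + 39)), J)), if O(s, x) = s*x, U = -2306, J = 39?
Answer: -1/86039 ≈ -1.1623e-5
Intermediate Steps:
n = -12
M(y) = 19 (M(y) = 2 + 17 = 19)
1/(U + O(M(n)/(1/(-152 + 39)), J)) = 1/(-2306 + (19/(1/(-152 + 39)))*39) = 1/(-2306 + (19/(1/(-113)))*39) = 1/(-2306 + (19/(-1/113))*39) = 1/(-2306 + (19*(-113))*39) = 1/(-2306 - 2147*39) = 1/(-2306 - 83733) = 1/(-86039) = -1/86039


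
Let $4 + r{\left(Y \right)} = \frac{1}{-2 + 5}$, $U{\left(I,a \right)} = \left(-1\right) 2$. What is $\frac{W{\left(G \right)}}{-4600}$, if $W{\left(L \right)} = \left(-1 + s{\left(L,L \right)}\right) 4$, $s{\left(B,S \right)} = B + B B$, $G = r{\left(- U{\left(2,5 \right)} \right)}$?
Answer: $- \frac{79}{10350} \approx -0.0076329$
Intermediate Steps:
$U{\left(I,a \right)} = -2$
$r{\left(Y \right)} = - \frac{11}{3}$ ($r{\left(Y \right)} = -4 + \frac{1}{-2 + 5} = -4 + \frac{1}{3} = - \frac{11}{3}$)
$G = - \frac{11}{3} \approx -3.6667$
$s{\left(B,S \right)} = B + B^{2}$
$W{\left(L \right)} = -4 + 4 L \left(1 + L\right)$ ($W{\left(L \right)} = \left(-1 + L \left(1 + L\right)\right) 4 = -4 + 4 L \left(1 + L\right)$)
$\frac{W{\left(G \right)}}{-4600} = \frac{-4 + 4 \left(- \frac{11}{3}\right) \left(1 - \frac{11}{3}\right)}{-4600} = \left(-4 + 4 \left(- \frac{11}{3}\right) \left(- \frac{8}{3}\right)\right) \left(- \frac{1}{4600}\right) = \left(-4 + \frac{352}{9}\right) \left(- \frac{1}{4600}\right) = \frac{316}{9} \left(- \frac{1}{4600}\right) = - \frac{79}{10350}$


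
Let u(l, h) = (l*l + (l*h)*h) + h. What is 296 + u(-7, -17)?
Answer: -1695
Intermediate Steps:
u(l, h) = h + l**2 + l*h**2 (u(l, h) = (l**2 + (h*l)*h) + h = (l**2 + l*h**2) + h = h + l**2 + l*h**2)
296 + u(-7, -17) = 296 + (-17 + (-7)**2 - 7*(-17)**2) = 296 + (-17 + 49 - 7*289) = 296 + (-17 + 49 - 2023) = 296 - 1991 = -1695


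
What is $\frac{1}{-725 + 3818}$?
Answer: $\frac{1}{3093} \approx 0.00032331$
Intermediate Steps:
$\frac{1}{-725 + 3818} = \frac{1}{3093}$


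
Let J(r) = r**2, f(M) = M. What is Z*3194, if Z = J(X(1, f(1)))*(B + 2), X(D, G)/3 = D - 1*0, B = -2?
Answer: 0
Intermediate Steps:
X(D, G) = 3*D (X(D, G) = 3*(D - 1*0) = 3*(D + 0) = 3*D)
Z = 0 (Z = (3*1)**2*(-2 + 2) = 3**2*0 = 9*0 = 0)
Z*3194 = 0*3194 = 0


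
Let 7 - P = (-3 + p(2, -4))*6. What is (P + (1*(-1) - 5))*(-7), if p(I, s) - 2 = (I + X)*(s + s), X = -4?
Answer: 623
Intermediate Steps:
p(I, s) = 2 + 2*s*(-4 + I) (p(I, s) = 2 + (I - 4)*(s + s) = 2 + (-4 + I)*(2*s) = 2 + 2*s*(-4 + I))
P = -83 (P = 7 - (-3 + (2 - 8*(-4) + 2*2*(-4)))*6 = 7 - (-3 + (2 + 32 - 16))*6 = 7 - (-3 + 18)*6 = 7 - 15*6 = 7 - 1*90 = 7 - 90 = -83)
(P + (1*(-1) - 5))*(-7) = (-83 + (1*(-1) - 5))*(-7) = (-83 + (-1 - 5))*(-7) = (-83 - 6)*(-7) = -89*(-7) = 623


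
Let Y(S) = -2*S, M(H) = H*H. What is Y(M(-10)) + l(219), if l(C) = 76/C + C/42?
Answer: -596149/3066 ≈ -194.44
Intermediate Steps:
M(H) = H²
l(C) = 76/C + C/42 (l(C) = 76/C + C*(1/42) = 76/C + C/42)
Y(M(-10)) + l(219) = -2*(-10)² + (76/219 + (1/42)*219) = -2*100 + (76*(1/219) + 73/14) = -200 + (76/219 + 73/14) = -200 + 17051/3066 = -596149/3066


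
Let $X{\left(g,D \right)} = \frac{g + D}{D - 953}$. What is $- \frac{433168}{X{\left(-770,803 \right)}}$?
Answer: $\frac{21658400}{11} \approx 1.9689 \cdot 10^{6}$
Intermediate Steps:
$X{\left(g,D \right)} = \frac{D + g}{-953 + D}$
$- \frac{433168}{X{\left(-770,803 \right)}} = - \frac{433168}{\frac{1}{-953 + 803} \left(803 - 770\right)} = - \frac{433168}{\frac{1}{-150} \cdot 33} = - \frac{433168}{\left(- \frac{1}{150}\right) 33} = - \frac{433168}{- \frac{11}{50}} = \left(-433168\right) \left(- \frac{50}{11}\right) = \frac{21658400}{11}$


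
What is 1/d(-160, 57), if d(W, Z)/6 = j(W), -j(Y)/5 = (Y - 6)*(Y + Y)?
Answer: -1/1593600 ≈ -6.2751e-7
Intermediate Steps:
j(Y) = -10*Y*(-6 + Y) (j(Y) = -5*(Y - 6)*(Y + Y) = -5*(-6 + Y)*2*Y = -10*Y*(-6 + Y))
d(W, Z) = 60*W*(6 - W) (d(W, Z) = 6*(10*W*(6 - W)) = 60*W*(6 - W))
1/d(-160, 57) = 1/(60*(-160)*(6 - 1*(-160))) = 1/(60*(-160)*(6 + 160)) = 1/(60*(-160)*166) = 1/(-1593600) = -1/1593600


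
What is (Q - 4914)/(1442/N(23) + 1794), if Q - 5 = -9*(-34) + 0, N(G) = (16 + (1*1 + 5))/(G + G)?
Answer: -50633/52900 ≈ -0.95715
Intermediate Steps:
N(G) = 11/G (N(G) = (16 + (1 + 5))/((2*G)) = (16 + 6)*(1/(2*G)) = 22*(1/(2*G)) = 11/G)
Q = 311 (Q = 5 + (-9*(-34) + 0) = 5 + (306 + 0) = 5 + 306 = 311)
(Q - 4914)/(1442/N(23) + 1794) = (311 - 4914)/(1442/((11/23)) + 1794) = -4603/(1442/((11*(1/23))) + 1794) = -4603/(1442/(11/23) + 1794) = -4603/(1442*(23/11) + 1794) = -4603/(33166/11 + 1794) = -4603/52900/11 = -4603*11/52900 = -50633/52900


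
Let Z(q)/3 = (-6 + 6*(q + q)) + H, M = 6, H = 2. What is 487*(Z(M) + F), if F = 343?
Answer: 266389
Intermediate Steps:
Z(q) = -12 + 36*q (Z(q) = 3*((-6 + 6*(q + q)) + 2) = 3*((-6 + 6*(2*q)) + 2) = 3*((-6 + 12*q) + 2) = 3*(-4 + 12*q) = -12 + 36*q)
487*(Z(M) + F) = 487*((-12 + 36*6) + 343) = 487*((-12 + 216) + 343) = 487*(204 + 343) = 487*547 = 266389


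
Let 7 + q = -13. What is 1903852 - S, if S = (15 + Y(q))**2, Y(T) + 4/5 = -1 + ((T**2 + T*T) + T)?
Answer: 31867144/25 ≈ 1.2747e+6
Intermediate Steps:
q = -20 (q = -7 - 13 = -20)
Y(T) = -9/5 + T + 2*T**2 (Y(T) = -4/5 + (-1 + ((T**2 + T*T) + T)) = -4/5 + (-1 + ((T**2 + T**2) + T)) = -4/5 + (-1 + (2*T**2 + T)) = -4/5 + (-1 + (T + 2*T**2)) = -4/5 + (-1 + T + 2*T**2) = -9/5 + T + 2*T**2)
S = 15729156/25 (S = (15 + (-9/5 - 20 + 2*(-20)**2))**2 = (15 + (-9/5 - 20 + 2*400))**2 = (15 + (-9/5 - 20 + 800))**2 = (15 + 3891/5)**2 = (3966/5)**2 = 15729156/25 ≈ 6.2917e+5)
1903852 - S = 1903852 - 1*15729156/25 = 1903852 - 15729156/25 = 31867144/25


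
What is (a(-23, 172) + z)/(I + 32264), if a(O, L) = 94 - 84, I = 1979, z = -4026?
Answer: -4016/34243 ≈ -0.11728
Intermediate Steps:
a(O, L) = 10
(a(-23, 172) + z)/(I + 32264) = (10 - 4026)/(1979 + 32264) = -4016/34243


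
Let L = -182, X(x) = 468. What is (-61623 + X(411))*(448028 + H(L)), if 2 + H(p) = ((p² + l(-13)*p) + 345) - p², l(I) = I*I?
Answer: -25539123015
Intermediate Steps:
l(I) = I²
H(p) = 343 + 169*p (H(p) = -2 + (((p² + (-13)²*p) + 345) - p²) = -2 + (((p² + 169*p) + 345) - p²) = -2 + ((345 + p² + 169*p) - p²) = -2 + (345 + 169*p) = 343 + 169*p)
(-61623 + X(411))*(448028 + H(L)) = (-61623 + 468)*(448028 + (343 + 169*(-182))) = -61155*(448028 + (343 - 30758)) = -61155*(448028 - 30415) = -61155*417613 = -25539123015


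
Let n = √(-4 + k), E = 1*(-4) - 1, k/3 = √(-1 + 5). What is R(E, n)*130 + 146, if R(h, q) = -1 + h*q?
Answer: 16 - 650*√2 ≈ -903.24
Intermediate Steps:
k = 6 (k = 3*√(-1 + 5) = 3*√4 = 3*2 = 6)
E = -5 (E = -4 - 1 = -5)
n = √2 (n = √(-4 + 6) = √2 ≈ 1.4142)
R(E, n)*130 + 146 = (-1 - 5*√2)*130 + 146 = (-130 - 650*√2) + 146 = 16 - 650*√2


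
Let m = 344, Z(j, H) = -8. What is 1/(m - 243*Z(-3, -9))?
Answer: 1/2288 ≈ 0.00043706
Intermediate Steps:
1/(m - 243*Z(-3, -9)) = 1/(344 - 243*(-8)) = 1/(344 + 1944) = 1/2288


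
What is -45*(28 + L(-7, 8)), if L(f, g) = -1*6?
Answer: -990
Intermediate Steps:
L(f, g) = -6
-45*(28 + L(-7, 8)) = -45*(28 - 6) = -45*22 = -990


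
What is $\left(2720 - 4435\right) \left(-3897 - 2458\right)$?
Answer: $10898825$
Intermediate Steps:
$\left(2720 - 4435\right) \left(-3897 - 2458\right) = \left(-1715\right) \left(-6355\right) = 10898825$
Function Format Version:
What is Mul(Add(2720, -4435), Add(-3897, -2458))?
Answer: 10898825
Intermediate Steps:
Mul(Add(2720, -4435), Add(-3897, -2458)) = Mul(-1715, -6355) = 10898825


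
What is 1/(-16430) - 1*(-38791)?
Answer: 637336129/16430 ≈ 38791.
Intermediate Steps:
1/(-16430) - 1*(-38791) = -1/16430 + 38791 = 637336129/16430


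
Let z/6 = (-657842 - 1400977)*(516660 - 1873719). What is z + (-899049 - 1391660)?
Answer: 16763630829217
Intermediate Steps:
z = 16763633119926 (z = 6*((-657842 - 1400977)*(516660 - 1873719)) = 6*(-2058819*(-1357059)) = 6*2793938853321 = 16763633119926)
z + (-899049 - 1391660) = 16763633119926 + (-899049 - 1391660) = 16763633119926 - 2290709 = 16763630829217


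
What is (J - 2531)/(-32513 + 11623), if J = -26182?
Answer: 28713/20890 ≈ 1.3745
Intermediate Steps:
(J - 2531)/(-32513 + 11623) = (-26182 - 2531)/(-32513 + 11623) = -28713/(-20890) = -28713*(-1/20890) = 28713/20890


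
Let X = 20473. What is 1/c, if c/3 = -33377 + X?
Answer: -1/38712 ≈ -2.5832e-5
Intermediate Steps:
c = -38712 (c = 3*(-33377 + 20473) = 3*(-12904) = -38712)
1/c = 1/(-38712) = -1/38712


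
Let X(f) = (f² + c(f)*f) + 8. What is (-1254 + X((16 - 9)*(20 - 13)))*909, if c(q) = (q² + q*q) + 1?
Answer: 214980318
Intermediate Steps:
c(q) = 1 + 2*q² (c(q) = (q² + q²) + 1 = 2*q² + 1 = 1 + 2*q²)
X(f) = 8 + f² + f*(1 + 2*f²) (X(f) = (f² + (1 + 2*f²)*f) + 8 = (f² + f*(1 + 2*f²)) + 8 = 8 + f² + f*(1 + 2*f²))
(-1254 + X((16 - 9)*(20 - 13)))*909 = (-1254 + (8 + (16 - 9)*(20 - 13) + ((16 - 9)*(20 - 13))² + 2*((16 - 9)*(20 - 13))³))*909 = (-1254 + (8 + 7*7 + (7*7)² + 2*(7*7)³))*909 = (-1254 + (8 + 49 + 49² + 2*49³))*909 = (-1254 + (8 + 49 + 2401 + 2*117649))*909 = (-1254 + (8 + 49 + 2401 + 235298))*909 = (-1254 + 237756)*909 = 236502*909 = 214980318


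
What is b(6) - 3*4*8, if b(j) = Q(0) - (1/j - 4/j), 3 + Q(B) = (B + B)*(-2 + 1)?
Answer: -197/2 ≈ -98.500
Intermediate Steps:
Q(B) = -3 - 2*B (Q(B) = -3 + (B + B)*(-2 + 1) = -3 + (2*B)*(-1) = -3 - 2*B)
b(j) = -3 + 3/j (b(j) = (-3 - 2*0) - (1/j - 4/j) = (-3 + 0) - (1/j - 4/j) = -3 - (-3)/j = -3 + 3/j)
b(6) - 3*4*8 = (-3 + 3/6) - 3*4*8 = (-3 + 3*(1/6)) - 12*8 = (-3 + 1/2) - 1*96 = -5/2 - 96 = -197/2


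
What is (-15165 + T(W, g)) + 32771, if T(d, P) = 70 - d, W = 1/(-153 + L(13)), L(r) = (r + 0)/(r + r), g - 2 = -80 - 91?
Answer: 5391182/305 ≈ 17676.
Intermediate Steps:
g = -169 (g = 2 + (-80 - 91) = 2 - 171 = -169)
L(r) = 1/2 (L(r) = r/((2*r)) = r*(1/(2*r)) = 1/2)
W = -2/305 (W = 1/(-153 + 1/2) = 1/(-305/2) = -2/305 ≈ -0.0065574)
(-15165 + T(W, g)) + 32771 = (-15165 + (70 - 1*(-2/305))) + 32771 = (-15165 + (70 + 2/305)) + 32771 = (-15165 + 21352/305) + 32771 = -4603973/305 + 32771 = 5391182/305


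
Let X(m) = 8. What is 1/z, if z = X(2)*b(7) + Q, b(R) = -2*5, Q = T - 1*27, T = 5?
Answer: -1/102 ≈ -0.0098039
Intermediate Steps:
Q = -22 (Q = 5 - 1*27 = 5 - 27 = -22)
b(R) = -10
z = -102 (z = 8*(-10) - 22 = -80 - 22 = -102)
1/z = 1/(-102) = -1/102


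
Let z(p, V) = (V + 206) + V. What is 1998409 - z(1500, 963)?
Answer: 1996277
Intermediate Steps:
z(p, V) = 206 + 2*V (z(p, V) = (206 + V) + V = 206 + 2*V)
1998409 - z(1500, 963) = 1998409 - (206 + 2*963) = 1998409 - (206 + 1926) = 1998409 - 1*2132 = 1998409 - 2132 = 1996277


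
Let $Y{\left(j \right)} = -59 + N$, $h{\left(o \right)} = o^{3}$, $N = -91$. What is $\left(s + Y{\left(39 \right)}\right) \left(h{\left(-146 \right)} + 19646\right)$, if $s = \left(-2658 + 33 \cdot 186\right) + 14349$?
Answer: $-54672130710$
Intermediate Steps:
$Y{\left(j \right)} = -150$ ($Y{\left(j \right)} = -59 - 91 = -150$)
$s = 17829$ ($s = \left(-2658 + 6138\right) + 14349 = 3480 + 14349 = 17829$)
$\left(s + Y{\left(39 \right)}\right) \left(h{\left(-146 \right)} + 19646\right) = \left(17829 - 150\right) \left(\left(-146\right)^{3} + 19646\right) = 17679 \left(-3112136 + 19646\right) = 17679 \left(-3092490\right) = -54672130710$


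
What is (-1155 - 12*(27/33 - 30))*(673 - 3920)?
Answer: 28745691/11 ≈ 2.6132e+6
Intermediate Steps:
(-1155 - 12*(27/33 - 30))*(673 - 3920) = (-1155 - 12*(27*(1/33) - 30))*(-3247) = (-1155 - 12*(9/11 - 30))*(-3247) = (-1155 - 12*(-321/11))*(-3247) = (-1155 + 3852/11)*(-3247) = -8853/11*(-3247) = 28745691/11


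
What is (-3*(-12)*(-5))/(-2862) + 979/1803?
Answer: 19299/31853 ≈ 0.60588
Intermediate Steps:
(-3*(-12)*(-5))/(-2862) + 979/1803 = (36*(-5))*(-1/2862) + 979*(1/1803) = -180*(-1/2862) + 979/1803 = 10/159 + 979/1803 = 19299/31853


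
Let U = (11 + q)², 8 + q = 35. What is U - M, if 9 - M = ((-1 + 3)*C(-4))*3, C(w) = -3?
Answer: 1417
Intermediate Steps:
q = 27 (q = -8 + 35 = 27)
M = 27 (M = 9 - (-1 + 3)*(-3)*3 = 9 - 2*(-3)*3 = 9 - (-6)*3 = 9 - 1*(-18) = 9 + 18 = 27)
U = 1444 (U = (11 + 27)² = 38² = 1444)
U - M = 1444 - 1*27 = 1444 - 27 = 1417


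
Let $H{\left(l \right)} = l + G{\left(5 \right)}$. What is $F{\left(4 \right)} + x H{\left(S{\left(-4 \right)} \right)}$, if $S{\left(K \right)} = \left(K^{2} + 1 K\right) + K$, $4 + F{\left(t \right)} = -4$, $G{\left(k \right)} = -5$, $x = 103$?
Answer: $301$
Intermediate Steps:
$F{\left(t \right)} = -8$ ($F{\left(t \right)} = -4 - 4 = -8$)
$S{\left(K \right)} = K^{2} + 2 K$ ($S{\left(K \right)} = \left(K^{2} + K\right) + K = \left(K + K^{2}\right) + K = K^{2} + 2 K$)
$H{\left(l \right)} = -5 + l$ ($H{\left(l \right)} = l - 5 = -5 + l$)
$F{\left(4 \right)} + x H{\left(S{\left(-4 \right)} \right)} = -8 + 103 \left(-5 - 4 \left(2 - 4\right)\right) = -8 + 103 \left(-5 - -8\right) = -8 + 103 \left(-5 + 8\right) = -8 + 103 \cdot 3 = -8 + 309 = 301$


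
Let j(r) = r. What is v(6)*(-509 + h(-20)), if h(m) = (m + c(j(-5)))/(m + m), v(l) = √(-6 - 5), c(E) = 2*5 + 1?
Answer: -20351*I*√11/40 ≈ -1687.4*I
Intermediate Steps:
c(E) = 11 (c(E) = 10 + 1 = 11)
v(l) = I*√11 (v(l) = √(-11) = I*√11)
h(m) = (11 + m)/(2*m) (h(m) = (m + 11)/(m + m) = (11 + m)/((2*m)) = (11 + m)*(1/(2*m)) = (11 + m)/(2*m))
v(6)*(-509 + h(-20)) = (I*√11)*(-509 + (½)*(11 - 20)/(-20)) = (I*√11)*(-509 + (½)*(-1/20)*(-9)) = (I*√11)*(-509 + 9/40) = (I*√11)*(-20351/40) = -20351*I*√11/40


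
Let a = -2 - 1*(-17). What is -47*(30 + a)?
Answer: -2115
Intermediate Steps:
a = 15 (a = -2 + 17 = 15)
-47*(30 + a) = -47*(30 + 15) = -47*45 = -2115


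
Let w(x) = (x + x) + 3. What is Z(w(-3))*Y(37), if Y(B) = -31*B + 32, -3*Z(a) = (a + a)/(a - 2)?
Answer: 446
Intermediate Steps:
w(x) = 3 + 2*x (w(x) = 2*x + 3 = 3 + 2*x)
Z(a) = -2*a/(3*(-2 + a)) (Z(a) = -(a + a)/(3*(a - 2)) = -2*a/(3*(-2 + a)))
Y(B) = 32 - 31*B
Z(w(-3))*Y(37) = (-2*(3 + 2*(-3))/(-6 + 3*(3 + 2*(-3))))*(32 - 31*37) = (-2*(3 - 6)/(-6 + 3*(3 - 6)))*(32 - 1147) = -2*(-3)/(-6 + 3*(-3))*(-1115) = -2*(-3)/(-6 - 9)*(-1115) = -2*(-3)/(-15)*(-1115) = -2*(-3)*(-1/15)*(-1115) = -2/5*(-1115) = 446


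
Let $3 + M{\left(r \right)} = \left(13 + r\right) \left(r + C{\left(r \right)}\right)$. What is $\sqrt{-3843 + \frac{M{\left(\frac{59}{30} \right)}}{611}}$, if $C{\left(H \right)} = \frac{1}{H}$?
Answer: $\frac{i \sqrt{4494620629674019}}{1081470} \approx 61.991 i$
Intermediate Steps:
$M{\left(r \right)} = -3 + \left(13 + r\right) \left(r + \frac{1}{r}\right)$
$\sqrt{-3843 + \frac{M{\left(\frac{59}{30} \right)}}{611}} = \sqrt{-3843 + \frac{-2 + \left(\frac{59}{30}\right)^{2} + 13 \cdot \frac{59}{30} + \frac{13}{59 \cdot \frac{1}{30}}}{611}} = \sqrt{-3843 + \left(-2 + \left(59 \cdot \frac{1}{30}\right)^{2} + 13 \cdot 59 \cdot \frac{1}{30} + \frac{13}{59 \cdot \frac{1}{30}}\right) \frac{1}{611}} = \sqrt{-3843 + \left(-2 + \left(\frac{59}{30}\right)^{2} + 13 \cdot \frac{59}{30} + \frac{13}{\frac{59}{30}}\right) \frac{1}{611}} = \sqrt{-3843 + \left(-2 + \frac{3481}{900} + \frac{767}{30} + 13 \cdot \frac{30}{59}\right) \frac{1}{611}} = \sqrt{-3843 + \left(-2 + \frac{3481}{900} + \frac{767}{30} + \frac{390}{59}\right) \frac{1}{611}} = \sqrt{-3843 + \frac{1807769}{53100} \cdot \frac{1}{611}} = \sqrt{-3843 + \frac{1807769}{32444100}} = \sqrt{- \frac{124680868531}{32444100}} = \frac{i \sqrt{4494620629674019}}{1081470}$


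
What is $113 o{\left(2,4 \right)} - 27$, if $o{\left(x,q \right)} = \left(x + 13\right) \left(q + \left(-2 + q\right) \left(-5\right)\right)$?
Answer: $-10197$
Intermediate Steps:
$o{\left(x,q \right)} = \left(10 - 4 q\right) \left(13 + x\right)$ ($o{\left(x,q \right)} = \left(13 + x\right) \left(q - \left(-10 + 5 q\right)\right) = \left(13 + x\right) \left(10 - 4 q\right) = \left(10 - 4 q\right) \left(13 + x\right)$)
$113 o{\left(2,4 \right)} - 27 = 113 \left(130 - 208 + 10 \cdot 2 - 16 \cdot 2\right) - 27 = 113 \left(130 - 208 + 20 - 32\right) - 27 = 113 \left(-90\right) - 27 = -10170 - 27 = -10197$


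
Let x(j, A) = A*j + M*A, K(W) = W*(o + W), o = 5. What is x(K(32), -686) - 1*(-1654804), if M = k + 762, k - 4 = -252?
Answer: 489976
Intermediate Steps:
k = -248 (k = 4 - 252 = -248)
K(W) = W*(5 + W)
M = 514 (M = -248 + 762 = 514)
x(j, A) = 514*A + A*j (x(j, A) = A*j + 514*A = 514*A + A*j)
x(K(32), -686) - 1*(-1654804) = -686*(514 + 32*(5 + 32)) - 1*(-1654804) = -686*(514 + 32*37) + 1654804 = -686*(514 + 1184) + 1654804 = -686*1698 + 1654804 = -1164828 + 1654804 = 489976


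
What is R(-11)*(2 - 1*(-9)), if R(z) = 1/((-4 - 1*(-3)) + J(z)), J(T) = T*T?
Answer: 11/120 ≈ 0.091667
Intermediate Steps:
J(T) = T²
R(z) = 1/(-1 + z²) (R(z) = 1/((-4 - 1*(-3)) + z²) = 1/((-4 + 3) + z²) = 1/(-1 + z²))
R(-11)*(2 - 1*(-9)) = (2 - 1*(-9))/(-1 + (-11)²) = (2 + 9)/(-1 + 121) = 11/120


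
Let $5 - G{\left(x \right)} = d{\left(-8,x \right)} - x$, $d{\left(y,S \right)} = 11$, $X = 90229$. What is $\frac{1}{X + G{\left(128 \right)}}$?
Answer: $\frac{1}{90351} \approx 1.1068 \cdot 10^{-5}$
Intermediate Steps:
$G{\left(x \right)} = -6 + x$ ($G{\left(x \right)} = 5 - \left(11 - x\right) = 5 + \left(-11 + x\right) = -6 + x$)
$\frac{1}{X + G{\left(128 \right)}} = \frac{1}{90229 + \left(-6 + 128\right)} = \frac{1}{90229 + 122} = \frac{1}{90351}$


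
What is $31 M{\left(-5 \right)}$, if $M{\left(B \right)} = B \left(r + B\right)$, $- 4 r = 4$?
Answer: $930$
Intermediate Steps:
$r = -1$ ($r = \left(- \frac{1}{4}\right) 4 = -1$)
$M{\left(B \right)} = B \left(-1 + B\right)$
$31 M{\left(-5 \right)} = 31 \left(- 5 \left(-1 - 5\right)\right) = 31 \left(\left(-5\right) \left(-6\right)\right) = 31 \cdot 30 = 930$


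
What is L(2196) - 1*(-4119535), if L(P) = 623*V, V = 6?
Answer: 4123273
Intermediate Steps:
L(P) = 3738 (L(P) = 623*6 = 3738)
L(2196) - 1*(-4119535) = 3738 - 1*(-4119535) = 3738 + 4119535 = 4123273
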